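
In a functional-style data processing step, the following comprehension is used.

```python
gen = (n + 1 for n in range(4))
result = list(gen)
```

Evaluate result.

Step 1: For each n in range(4), compute n+1:
  n=0: 0+1 = 1
  n=1: 1+1 = 2
  n=2: 2+1 = 3
  n=3: 3+1 = 4
Therefore result = [1, 2, 3, 4].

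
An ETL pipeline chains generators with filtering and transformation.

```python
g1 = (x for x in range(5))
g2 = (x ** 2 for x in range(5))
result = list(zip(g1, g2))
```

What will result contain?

Step 1: g1 produces [0, 1, 2, 3, 4].
Step 2: g2 produces [0, 1, 4, 9, 16].
Step 3: zip pairs them: [(0, 0), (1, 1), (2, 4), (3, 9), (4, 16)].
Therefore result = [(0, 0), (1, 1), (2, 4), (3, 9), (4, 16)].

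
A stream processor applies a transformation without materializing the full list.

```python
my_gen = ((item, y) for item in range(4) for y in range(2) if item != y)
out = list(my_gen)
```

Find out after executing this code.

Step 1: Nested generator over range(4) x range(2) where item != y:
  (0, 0): excluded (item == y)
  (0, 1): included
  (1, 0): included
  (1, 1): excluded (item == y)
  (2, 0): included
  (2, 1): included
  (3, 0): included
  (3, 1): included
Therefore out = [(0, 1), (1, 0), (2, 0), (2, 1), (3, 0), (3, 1)].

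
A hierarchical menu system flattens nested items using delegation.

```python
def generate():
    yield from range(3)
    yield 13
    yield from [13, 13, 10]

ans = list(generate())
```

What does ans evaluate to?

Step 1: Trace yields in order:
  yield 0
  yield 1
  yield 2
  yield 13
  yield 13
  yield 13
  yield 10
Therefore ans = [0, 1, 2, 13, 13, 13, 10].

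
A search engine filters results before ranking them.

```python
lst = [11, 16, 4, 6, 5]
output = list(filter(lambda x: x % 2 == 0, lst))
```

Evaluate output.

Step 1: Filter elements divisible by 2:
  11 % 2 = 1: removed
  16 % 2 = 0: kept
  4 % 2 = 0: kept
  6 % 2 = 0: kept
  5 % 2 = 1: removed
Therefore output = [16, 4, 6].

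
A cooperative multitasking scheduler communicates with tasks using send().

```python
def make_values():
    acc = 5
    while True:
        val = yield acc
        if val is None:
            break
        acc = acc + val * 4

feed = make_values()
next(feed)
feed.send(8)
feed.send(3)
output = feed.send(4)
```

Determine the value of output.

Step 1: next() -> yield acc=5.
Step 2: send(8) -> val=8, acc = 5 + 8*4 = 37, yield 37.
Step 3: send(3) -> val=3, acc = 37 + 3*4 = 49, yield 49.
Step 4: send(4) -> val=4, acc = 49 + 4*4 = 65, yield 65.
Therefore output = 65.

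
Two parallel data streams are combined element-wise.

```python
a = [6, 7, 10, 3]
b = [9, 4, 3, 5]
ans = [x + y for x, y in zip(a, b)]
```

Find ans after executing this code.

Step 1: Add corresponding elements:
  6 + 9 = 15
  7 + 4 = 11
  10 + 3 = 13
  3 + 5 = 8
Therefore ans = [15, 11, 13, 8].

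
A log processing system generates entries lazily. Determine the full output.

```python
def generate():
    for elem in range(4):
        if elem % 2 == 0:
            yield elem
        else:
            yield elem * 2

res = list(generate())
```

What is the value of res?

Step 1: For each elem in range(4), yield elem if even, else elem*2:
  elem=0 (even): yield 0
  elem=1 (odd): yield 1*2 = 2
  elem=2 (even): yield 2
  elem=3 (odd): yield 3*2 = 6
Therefore res = [0, 2, 2, 6].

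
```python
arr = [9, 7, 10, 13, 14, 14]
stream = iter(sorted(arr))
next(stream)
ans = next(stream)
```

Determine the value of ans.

Step 1: sorted([9, 7, 10, 13, 14, 14]) = [7, 9, 10, 13, 14, 14].
Step 2: Create iterator and skip 1 elements.
Step 3: next() returns 9.
Therefore ans = 9.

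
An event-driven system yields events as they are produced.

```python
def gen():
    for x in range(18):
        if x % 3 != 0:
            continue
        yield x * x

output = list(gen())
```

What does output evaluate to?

Step 1: Only yield x**2 when x is divisible by 3:
  x=0: 0 % 3 == 0, yield 0**2 = 0
  x=3: 3 % 3 == 0, yield 3**2 = 9
  x=6: 6 % 3 == 0, yield 6**2 = 36
  x=9: 9 % 3 == 0, yield 9**2 = 81
  x=12: 12 % 3 == 0, yield 12**2 = 144
  x=15: 15 % 3 == 0, yield 15**2 = 225
Therefore output = [0, 9, 36, 81, 144, 225].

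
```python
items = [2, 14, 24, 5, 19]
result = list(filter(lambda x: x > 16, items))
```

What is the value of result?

Step 1: Filter elements > 16:
  2: removed
  14: removed
  24: kept
  5: removed
  19: kept
Therefore result = [24, 19].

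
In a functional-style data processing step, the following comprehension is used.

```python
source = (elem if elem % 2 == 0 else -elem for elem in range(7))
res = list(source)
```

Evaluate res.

Step 1: For each elem in range(7), yield elem if even, else -elem:
  elem=0: even, yield 0
  elem=1: odd, yield -1
  elem=2: even, yield 2
  elem=3: odd, yield -3
  elem=4: even, yield 4
  elem=5: odd, yield -5
  elem=6: even, yield 6
Therefore res = [0, -1, 2, -3, 4, -5, 6].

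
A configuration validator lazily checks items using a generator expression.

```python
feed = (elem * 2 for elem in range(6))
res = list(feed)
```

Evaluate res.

Step 1: For each elem in range(6), compute elem*2:
  elem=0: 0*2 = 0
  elem=1: 1*2 = 2
  elem=2: 2*2 = 4
  elem=3: 3*2 = 6
  elem=4: 4*2 = 8
  elem=5: 5*2 = 10
Therefore res = [0, 2, 4, 6, 8, 10].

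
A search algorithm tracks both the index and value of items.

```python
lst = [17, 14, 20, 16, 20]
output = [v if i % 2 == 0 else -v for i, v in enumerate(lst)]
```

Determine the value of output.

Step 1: For each (i, v), keep v if i is even, negate if odd:
  i=0 (even): keep 17
  i=1 (odd): negate to -14
  i=2 (even): keep 20
  i=3 (odd): negate to -16
  i=4 (even): keep 20
Therefore output = [17, -14, 20, -16, 20].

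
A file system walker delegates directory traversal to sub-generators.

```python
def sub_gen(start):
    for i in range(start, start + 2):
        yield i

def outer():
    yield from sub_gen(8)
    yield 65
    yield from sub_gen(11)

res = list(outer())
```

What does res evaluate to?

Step 1: outer() delegates to sub_gen(8):
  yield 8
  yield 9
Step 2: yield 65
Step 3: Delegates to sub_gen(11):
  yield 11
  yield 12
Therefore res = [8, 9, 65, 11, 12].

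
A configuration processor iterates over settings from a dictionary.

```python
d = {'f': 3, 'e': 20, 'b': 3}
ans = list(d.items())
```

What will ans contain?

Step 1: d.items() returns (key, value) pairs in insertion order.
Therefore ans = [('f', 3), ('e', 20), ('b', 3)].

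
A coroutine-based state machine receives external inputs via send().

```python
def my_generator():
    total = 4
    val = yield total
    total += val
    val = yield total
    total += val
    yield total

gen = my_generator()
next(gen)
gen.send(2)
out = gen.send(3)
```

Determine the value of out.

Step 1: next() -> yield total=4.
Step 2: send(2) -> val=2, total = 4+2 = 6, yield 6.
Step 3: send(3) -> val=3, total = 6+3 = 9, yield 9.
Therefore out = 9.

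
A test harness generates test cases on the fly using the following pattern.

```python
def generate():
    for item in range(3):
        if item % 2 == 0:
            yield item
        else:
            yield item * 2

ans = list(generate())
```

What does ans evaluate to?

Step 1: For each item in range(3), yield item if even, else item*2:
  item=0 (even): yield 0
  item=1 (odd): yield 1*2 = 2
  item=2 (even): yield 2
Therefore ans = [0, 2, 2].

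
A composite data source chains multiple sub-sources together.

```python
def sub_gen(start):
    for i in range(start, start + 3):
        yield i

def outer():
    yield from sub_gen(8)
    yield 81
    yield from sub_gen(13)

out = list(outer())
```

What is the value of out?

Step 1: outer() delegates to sub_gen(8):
  yield 8
  yield 9
  yield 10
Step 2: yield 81
Step 3: Delegates to sub_gen(13):
  yield 13
  yield 14
  yield 15
Therefore out = [8, 9, 10, 81, 13, 14, 15].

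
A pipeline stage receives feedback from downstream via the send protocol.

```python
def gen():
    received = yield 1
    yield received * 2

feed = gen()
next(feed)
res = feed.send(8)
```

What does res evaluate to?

Step 1: next(feed) advances to first yield, producing 1.
Step 2: send(8) resumes, received = 8.
Step 3: yield received * 2 = 8 * 2 = 16.
Therefore res = 16.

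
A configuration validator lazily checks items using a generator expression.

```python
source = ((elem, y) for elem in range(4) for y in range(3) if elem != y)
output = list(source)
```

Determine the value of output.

Step 1: Nested generator over range(4) x range(3) where elem != y:
  (0, 0): excluded (elem == y)
  (0, 1): included
  (0, 2): included
  (1, 0): included
  (1, 1): excluded (elem == y)
  (1, 2): included
  (2, 0): included
  (2, 1): included
  (2, 2): excluded (elem == y)
  (3, 0): included
  (3, 1): included
  (3, 2): included
Therefore output = [(0, 1), (0, 2), (1, 0), (1, 2), (2, 0), (2, 1), (3, 0), (3, 1), (3, 2)].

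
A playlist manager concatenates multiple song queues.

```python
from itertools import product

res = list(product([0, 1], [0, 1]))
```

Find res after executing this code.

Step 1: product([0, 1], [0, 1]) gives all pairs:
  (0, 0)
  (0, 1)
  (1, 0)
  (1, 1)
Therefore res = [(0, 0), (0, 1), (1, 0), (1, 1)].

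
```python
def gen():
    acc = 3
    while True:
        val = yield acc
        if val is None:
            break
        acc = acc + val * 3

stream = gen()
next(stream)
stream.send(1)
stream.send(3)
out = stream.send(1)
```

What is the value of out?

Step 1: next() -> yield acc=3.
Step 2: send(1) -> val=1, acc = 3 + 1*3 = 6, yield 6.
Step 3: send(3) -> val=3, acc = 6 + 3*3 = 15, yield 15.
Step 4: send(1) -> val=1, acc = 15 + 1*3 = 18, yield 18.
Therefore out = 18.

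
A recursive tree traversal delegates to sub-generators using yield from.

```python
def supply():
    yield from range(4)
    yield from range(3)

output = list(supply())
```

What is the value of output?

Step 1: Trace yields in order:
  yield 0
  yield 1
  yield 2
  yield 3
  yield 0
  yield 1
  yield 2
Therefore output = [0, 1, 2, 3, 0, 1, 2].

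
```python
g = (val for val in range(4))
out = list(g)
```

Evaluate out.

Step 1: Generator expression iterates range(4): [0, 1, 2, 3].
Step 2: list() collects all values.
Therefore out = [0, 1, 2, 3].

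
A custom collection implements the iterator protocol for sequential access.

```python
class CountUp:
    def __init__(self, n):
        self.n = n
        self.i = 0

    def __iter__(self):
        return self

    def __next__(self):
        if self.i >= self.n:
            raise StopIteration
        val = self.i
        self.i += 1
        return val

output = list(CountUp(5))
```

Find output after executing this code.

Step 1: CountUp(5) creates an iterator counting 0 to 4.
Step 2: list() consumes all values: [0, 1, 2, 3, 4].
Therefore output = [0, 1, 2, 3, 4].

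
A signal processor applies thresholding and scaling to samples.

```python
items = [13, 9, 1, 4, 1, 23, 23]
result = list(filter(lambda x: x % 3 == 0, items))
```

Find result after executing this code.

Step 1: Filter elements divisible by 3:
  13 % 3 = 1: removed
  9 % 3 = 0: kept
  1 % 3 = 1: removed
  4 % 3 = 1: removed
  1 % 3 = 1: removed
  23 % 3 = 2: removed
  23 % 3 = 2: removed
Therefore result = [9].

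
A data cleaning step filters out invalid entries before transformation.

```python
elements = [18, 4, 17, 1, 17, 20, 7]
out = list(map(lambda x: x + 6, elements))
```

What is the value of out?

Step 1: Apply lambda x: x + 6 to each element:
  18 -> 24
  4 -> 10
  17 -> 23
  1 -> 7
  17 -> 23
  20 -> 26
  7 -> 13
Therefore out = [24, 10, 23, 7, 23, 26, 13].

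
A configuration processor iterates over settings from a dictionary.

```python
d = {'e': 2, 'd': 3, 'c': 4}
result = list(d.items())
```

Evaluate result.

Step 1: d.items() returns (key, value) pairs in insertion order.
Therefore result = [('e', 2), ('d', 3), ('c', 4)].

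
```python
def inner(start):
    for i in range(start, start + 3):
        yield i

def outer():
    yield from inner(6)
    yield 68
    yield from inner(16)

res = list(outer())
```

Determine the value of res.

Step 1: outer() delegates to inner(6):
  yield 6
  yield 7
  yield 8
Step 2: yield 68
Step 3: Delegates to inner(16):
  yield 16
  yield 17
  yield 18
Therefore res = [6, 7, 8, 68, 16, 17, 18].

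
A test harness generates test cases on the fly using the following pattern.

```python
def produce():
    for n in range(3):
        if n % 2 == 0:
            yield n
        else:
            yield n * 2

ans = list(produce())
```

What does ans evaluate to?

Step 1: For each n in range(3), yield n if even, else n*2:
  n=0 (even): yield 0
  n=1 (odd): yield 1*2 = 2
  n=2 (even): yield 2
Therefore ans = [0, 2, 2].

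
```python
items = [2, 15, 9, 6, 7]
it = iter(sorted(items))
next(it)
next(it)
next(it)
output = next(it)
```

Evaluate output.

Step 1: sorted([2, 15, 9, 6, 7]) = [2, 6, 7, 9, 15].
Step 2: Create iterator and skip 3 elements.
Step 3: next() returns 9.
Therefore output = 9.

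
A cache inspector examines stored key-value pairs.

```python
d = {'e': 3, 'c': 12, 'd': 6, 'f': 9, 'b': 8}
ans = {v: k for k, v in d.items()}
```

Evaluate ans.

Step 1: Invert dict (swap keys and values):
  'e': 3 -> 3: 'e'
  'c': 12 -> 12: 'c'
  'd': 6 -> 6: 'd'
  'f': 9 -> 9: 'f'
  'b': 8 -> 8: 'b'
Therefore ans = {3: 'e', 12: 'c', 6: 'd', 9: 'f', 8: 'b'}.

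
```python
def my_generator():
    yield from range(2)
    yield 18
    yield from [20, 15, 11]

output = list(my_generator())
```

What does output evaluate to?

Step 1: Trace yields in order:
  yield 0
  yield 1
  yield 18
  yield 20
  yield 15
  yield 11
Therefore output = [0, 1, 18, 20, 15, 11].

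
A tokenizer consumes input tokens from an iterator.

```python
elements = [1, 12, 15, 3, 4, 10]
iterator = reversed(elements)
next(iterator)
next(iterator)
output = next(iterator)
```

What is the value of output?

Step 1: reversed([1, 12, 15, 3, 4, 10]) gives iterator: [10, 4, 3, 15, 12, 1].
Step 2: First next() = 10, second next() = 4.
Step 3: Third next() = 3.
Therefore output = 3.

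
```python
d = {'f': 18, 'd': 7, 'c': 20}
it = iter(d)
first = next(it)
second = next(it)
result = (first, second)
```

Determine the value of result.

Step 1: iter(d) iterates over keys: ['f', 'd', 'c'].
Step 2: first = next(it) = 'f', second = next(it) = 'd'.
Therefore result = ('f', 'd').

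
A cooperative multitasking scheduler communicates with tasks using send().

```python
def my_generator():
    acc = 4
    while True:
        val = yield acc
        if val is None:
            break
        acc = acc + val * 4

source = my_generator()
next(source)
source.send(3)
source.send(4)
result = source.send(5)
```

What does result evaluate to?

Step 1: next() -> yield acc=4.
Step 2: send(3) -> val=3, acc = 4 + 3*4 = 16, yield 16.
Step 3: send(4) -> val=4, acc = 16 + 4*4 = 32, yield 32.
Step 4: send(5) -> val=5, acc = 32 + 5*4 = 52, yield 52.
Therefore result = 52.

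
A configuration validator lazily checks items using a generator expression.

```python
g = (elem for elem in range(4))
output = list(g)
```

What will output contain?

Step 1: Generator expression iterates range(4): [0, 1, 2, 3].
Step 2: list() collects all values.
Therefore output = [0, 1, 2, 3].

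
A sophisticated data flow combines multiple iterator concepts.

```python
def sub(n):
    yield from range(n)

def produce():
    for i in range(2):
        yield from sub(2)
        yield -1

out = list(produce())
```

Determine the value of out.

Step 1: For each i in range(2):
  i=0: yield from sub(2) -> [0, 1], then yield -1
  i=1: yield from sub(2) -> [0, 1], then yield -1
Therefore out = [0, 1, -1, 0, 1, -1].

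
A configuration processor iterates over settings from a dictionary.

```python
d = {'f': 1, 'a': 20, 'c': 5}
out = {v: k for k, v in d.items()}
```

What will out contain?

Step 1: Invert dict (swap keys and values):
  'f': 1 -> 1: 'f'
  'a': 20 -> 20: 'a'
  'c': 5 -> 5: 'c'
Therefore out = {1: 'f', 20: 'a', 5: 'c'}.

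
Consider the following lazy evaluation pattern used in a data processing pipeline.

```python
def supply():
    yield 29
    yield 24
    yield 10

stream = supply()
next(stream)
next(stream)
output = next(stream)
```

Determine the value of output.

Step 1: supply() creates a generator.
Step 2: next(stream) yields 29 (consumed and discarded).
Step 3: next(stream) yields 24 (consumed and discarded).
Step 4: next(stream) yields 10, assigned to output.
Therefore output = 10.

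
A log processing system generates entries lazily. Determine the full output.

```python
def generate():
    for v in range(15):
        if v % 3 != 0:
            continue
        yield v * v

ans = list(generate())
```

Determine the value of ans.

Step 1: Only yield v**2 when v is divisible by 3:
  v=0: 0 % 3 == 0, yield 0**2 = 0
  v=3: 3 % 3 == 0, yield 3**2 = 9
  v=6: 6 % 3 == 0, yield 6**2 = 36
  v=9: 9 % 3 == 0, yield 9**2 = 81
  v=12: 12 % 3 == 0, yield 12**2 = 144
Therefore ans = [0, 9, 36, 81, 144].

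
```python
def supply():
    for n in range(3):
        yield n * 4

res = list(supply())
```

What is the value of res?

Step 1: For each n in range(3), yield n * 4:
  n=0: yield 0 * 4 = 0
  n=1: yield 1 * 4 = 4
  n=2: yield 2 * 4 = 8
Therefore res = [0, 4, 8].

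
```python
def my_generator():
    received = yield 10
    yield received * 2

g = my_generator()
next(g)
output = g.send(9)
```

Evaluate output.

Step 1: next(g) advances to first yield, producing 10.
Step 2: send(9) resumes, received = 9.
Step 3: yield received * 2 = 9 * 2 = 18.
Therefore output = 18.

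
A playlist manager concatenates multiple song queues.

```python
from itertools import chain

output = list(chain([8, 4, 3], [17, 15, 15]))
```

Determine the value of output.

Step 1: chain() concatenates iterables: [8, 4, 3] + [17, 15, 15].
Therefore output = [8, 4, 3, 17, 15, 15].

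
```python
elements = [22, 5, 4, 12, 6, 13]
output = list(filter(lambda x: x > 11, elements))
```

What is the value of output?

Step 1: Filter elements > 11:
  22: kept
  5: removed
  4: removed
  12: kept
  6: removed
  13: kept
Therefore output = [22, 12, 13].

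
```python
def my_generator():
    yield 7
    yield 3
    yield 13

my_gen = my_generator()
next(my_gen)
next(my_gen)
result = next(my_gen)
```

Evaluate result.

Step 1: my_generator() creates a generator.
Step 2: next(my_gen) yields 7 (consumed and discarded).
Step 3: next(my_gen) yields 3 (consumed and discarded).
Step 4: next(my_gen) yields 13, assigned to result.
Therefore result = 13.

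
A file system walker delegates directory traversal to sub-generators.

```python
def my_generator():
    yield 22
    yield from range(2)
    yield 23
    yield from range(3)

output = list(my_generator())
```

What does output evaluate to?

Step 1: Trace yields in order:
  yield 22
  yield 0
  yield 1
  yield 23
  yield 0
  yield 1
  yield 2
Therefore output = [22, 0, 1, 23, 0, 1, 2].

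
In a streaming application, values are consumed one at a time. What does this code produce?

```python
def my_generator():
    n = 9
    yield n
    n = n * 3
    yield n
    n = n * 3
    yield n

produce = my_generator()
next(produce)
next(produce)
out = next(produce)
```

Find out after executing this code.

Step 1: Trace through generator execution:
  Yield 1: n starts at 9, yield 9
  Yield 2: n = 9 * 3 = 27, yield 27
  Yield 3: n = 27 * 3 = 81, yield 81
Step 2: First next() gets 9, second next() gets the second value, third next() yields 81.
Therefore out = 81.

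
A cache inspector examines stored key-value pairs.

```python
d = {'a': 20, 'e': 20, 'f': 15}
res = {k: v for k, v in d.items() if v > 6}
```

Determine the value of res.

Step 1: Filter items where value > 6:
  'a': 20 > 6: kept
  'e': 20 > 6: kept
  'f': 15 > 6: kept
Therefore res = {'a': 20, 'e': 20, 'f': 15}.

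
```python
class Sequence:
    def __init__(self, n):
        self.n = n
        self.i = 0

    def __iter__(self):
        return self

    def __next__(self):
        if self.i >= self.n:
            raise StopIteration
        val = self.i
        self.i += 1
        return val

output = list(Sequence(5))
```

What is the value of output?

Step 1: Sequence(5) creates an iterator counting 0 to 4.
Step 2: list() consumes all values: [0, 1, 2, 3, 4].
Therefore output = [0, 1, 2, 3, 4].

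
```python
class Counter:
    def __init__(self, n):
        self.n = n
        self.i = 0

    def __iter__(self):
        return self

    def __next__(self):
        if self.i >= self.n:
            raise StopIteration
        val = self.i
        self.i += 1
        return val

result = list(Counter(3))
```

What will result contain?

Step 1: Counter(3) creates an iterator counting 0 to 2.
Step 2: list() consumes all values: [0, 1, 2].
Therefore result = [0, 1, 2].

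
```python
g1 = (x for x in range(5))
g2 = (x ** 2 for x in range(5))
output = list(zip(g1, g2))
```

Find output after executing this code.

Step 1: g1 produces [0, 1, 2, 3, 4].
Step 2: g2 produces [0, 1, 4, 9, 16].
Step 3: zip pairs them: [(0, 0), (1, 1), (2, 4), (3, 9), (4, 16)].
Therefore output = [(0, 0), (1, 1), (2, 4), (3, 9), (4, 16)].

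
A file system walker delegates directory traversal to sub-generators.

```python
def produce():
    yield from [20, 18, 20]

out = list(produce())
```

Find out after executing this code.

Step 1: yield from delegates to the iterable, yielding each element.
Step 2: Collected values: [20, 18, 20].
Therefore out = [20, 18, 20].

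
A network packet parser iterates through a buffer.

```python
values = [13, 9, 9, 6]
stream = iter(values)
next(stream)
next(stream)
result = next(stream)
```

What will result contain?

Step 1: Create iterator over [13, 9, 9, 6].
Step 2: next() consumes 13.
Step 3: next() consumes 9.
Step 4: next() returns 9.
Therefore result = 9.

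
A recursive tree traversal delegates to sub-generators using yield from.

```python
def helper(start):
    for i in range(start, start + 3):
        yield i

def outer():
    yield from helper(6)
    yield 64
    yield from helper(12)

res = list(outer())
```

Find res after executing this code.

Step 1: outer() delegates to helper(6):
  yield 6
  yield 7
  yield 8
Step 2: yield 64
Step 3: Delegates to helper(12):
  yield 12
  yield 13
  yield 14
Therefore res = [6, 7, 8, 64, 12, 13, 14].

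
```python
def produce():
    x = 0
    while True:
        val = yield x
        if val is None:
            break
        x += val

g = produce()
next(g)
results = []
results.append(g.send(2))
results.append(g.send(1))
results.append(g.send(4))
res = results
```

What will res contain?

Step 1: next(g) -> yield 0.
Step 2: send(2) -> x = 2, yield 2.
Step 3: send(1) -> x = 3, yield 3.
Step 4: send(4) -> x = 7, yield 7.
Therefore res = [2, 3, 7].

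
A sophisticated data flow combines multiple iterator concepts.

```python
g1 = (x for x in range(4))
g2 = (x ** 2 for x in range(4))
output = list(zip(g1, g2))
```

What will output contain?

Step 1: g1 produces [0, 1, 2, 3].
Step 2: g2 produces [0, 1, 4, 9].
Step 3: zip pairs them: [(0, 0), (1, 1), (2, 4), (3, 9)].
Therefore output = [(0, 0), (1, 1), (2, 4), (3, 9)].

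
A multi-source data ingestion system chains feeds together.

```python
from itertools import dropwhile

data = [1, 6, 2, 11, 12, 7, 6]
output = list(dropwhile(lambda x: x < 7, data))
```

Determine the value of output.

Step 1: dropwhile drops elements while < 7:
  1 < 7: dropped
  6 < 7: dropped
  2 < 7: dropped
  11: kept (dropping stopped)
Step 2: Remaining elements kept regardless of condition.
Therefore output = [11, 12, 7, 6].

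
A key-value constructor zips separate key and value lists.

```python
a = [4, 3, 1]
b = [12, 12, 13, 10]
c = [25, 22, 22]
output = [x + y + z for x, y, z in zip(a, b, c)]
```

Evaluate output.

Step 1: zip three lists (truncates to shortest, len=3):
  4 + 12 + 25 = 41
  3 + 12 + 22 = 37
  1 + 13 + 22 = 36
Therefore output = [41, 37, 36].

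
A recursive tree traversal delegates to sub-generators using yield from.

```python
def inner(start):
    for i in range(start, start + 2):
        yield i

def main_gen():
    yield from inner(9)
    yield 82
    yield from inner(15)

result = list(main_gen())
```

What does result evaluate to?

Step 1: main_gen() delegates to inner(9):
  yield 9
  yield 10
Step 2: yield 82
Step 3: Delegates to inner(15):
  yield 15
  yield 16
Therefore result = [9, 10, 82, 15, 16].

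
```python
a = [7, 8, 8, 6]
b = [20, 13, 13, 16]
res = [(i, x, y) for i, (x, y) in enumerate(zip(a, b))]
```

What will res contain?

Step 1: enumerate(zip(a, b)) gives index with paired elements:
  i=0: (7, 20)
  i=1: (8, 13)
  i=2: (8, 13)
  i=3: (6, 16)
Therefore res = [(0, 7, 20), (1, 8, 13), (2, 8, 13), (3, 6, 16)].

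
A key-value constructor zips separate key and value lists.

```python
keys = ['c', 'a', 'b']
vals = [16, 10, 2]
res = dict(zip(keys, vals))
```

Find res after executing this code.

Step 1: zip pairs keys with values:
  'c' -> 16
  'a' -> 10
  'b' -> 2
Therefore res = {'c': 16, 'a': 10, 'b': 2}.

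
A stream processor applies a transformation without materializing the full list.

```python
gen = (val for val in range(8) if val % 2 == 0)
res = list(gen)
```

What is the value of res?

Step 1: Filter range(8) keeping only even values:
  val=0: even, included
  val=1: odd, excluded
  val=2: even, included
  val=3: odd, excluded
  val=4: even, included
  val=5: odd, excluded
  val=6: even, included
  val=7: odd, excluded
Therefore res = [0, 2, 4, 6].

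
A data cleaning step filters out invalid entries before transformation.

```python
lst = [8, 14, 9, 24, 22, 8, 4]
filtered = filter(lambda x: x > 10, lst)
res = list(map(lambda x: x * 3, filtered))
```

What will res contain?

Step 1: Filter lst for elements > 10:
  8: removed
  14: kept
  9: removed
  24: kept
  22: kept
  8: removed
  4: removed
Step 2: Map x * 3 on filtered [14, 24, 22]:
  14 -> 42
  24 -> 72
  22 -> 66
Therefore res = [42, 72, 66].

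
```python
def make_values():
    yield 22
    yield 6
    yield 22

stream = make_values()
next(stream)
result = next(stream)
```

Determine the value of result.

Step 1: make_values() creates a generator.
Step 2: next(stream) yields 22 (consumed and discarded).
Step 3: next(stream) yields 6, assigned to result.
Therefore result = 6.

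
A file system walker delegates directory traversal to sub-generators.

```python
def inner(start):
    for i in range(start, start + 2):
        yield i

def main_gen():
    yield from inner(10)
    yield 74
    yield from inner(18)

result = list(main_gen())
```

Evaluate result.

Step 1: main_gen() delegates to inner(10):
  yield 10
  yield 11
Step 2: yield 74
Step 3: Delegates to inner(18):
  yield 18
  yield 19
Therefore result = [10, 11, 74, 18, 19].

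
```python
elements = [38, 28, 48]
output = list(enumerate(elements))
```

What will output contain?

Step 1: enumerate pairs each element with its index:
  (0, 38)
  (1, 28)
  (2, 48)
Therefore output = [(0, 38), (1, 28), (2, 48)].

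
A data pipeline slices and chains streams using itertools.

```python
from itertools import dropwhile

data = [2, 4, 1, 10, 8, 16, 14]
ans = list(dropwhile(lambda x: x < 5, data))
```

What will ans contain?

Step 1: dropwhile drops elements while < 5:
  2 < 5: dropped
  4 < 5: dropped
  1 < 5: dropped
  10: kept (dropping stopped)
Step 2: Remaining elements kept regardless of condition.
Therefore ans = [10, 8, 16, 14].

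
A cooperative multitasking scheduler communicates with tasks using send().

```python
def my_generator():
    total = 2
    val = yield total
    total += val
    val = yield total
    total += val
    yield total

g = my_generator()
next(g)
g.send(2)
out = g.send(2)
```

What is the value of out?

Step 1: next() -> yield total=2.
Step 2: send(2) -> val=2, total = 2+2 = 4, yield 4.
Step 3: send(2) -> val=2, total = 4+2 = 6, yield 6.
Therefore out = 6.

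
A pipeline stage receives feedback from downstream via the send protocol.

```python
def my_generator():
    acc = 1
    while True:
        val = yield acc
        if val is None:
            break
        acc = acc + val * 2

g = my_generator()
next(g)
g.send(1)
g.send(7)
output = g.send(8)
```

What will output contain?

Step 1: next() -> yield acc=1.
Step 2: send(1) -> val=1, acc = 1 + 1*2 = 3, yield 3.
Step 3: send(7) -> val=7, acc = 3 + 7*2 = 17, yield 17.
Step 4: send(8) -> val=8, acc = 17 + 8*2 = 33, yield 33.
Therefore output = 33.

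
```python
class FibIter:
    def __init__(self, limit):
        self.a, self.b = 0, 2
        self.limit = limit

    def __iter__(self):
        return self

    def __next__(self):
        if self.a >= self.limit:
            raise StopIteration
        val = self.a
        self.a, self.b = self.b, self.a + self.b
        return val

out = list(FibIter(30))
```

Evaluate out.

Step 1: Fibonacci-like sequence (a=0, b=2) until >= 30:
  Yield 0, then a,b = 2,2
  Yield 2, then a,b = 2,4
  Yield 2, then a,b = 4,6
  Yield 4, then a,b = 6,10
  Yield 6, then a,b = 10,16
  Yield 10, then a,b = 16,26
  Yield 16, then a,b = 26,42
  Yield 26, then a,b = 42,68
Step 2: 42 >= 30, stop.
Therefore out = [0, 2, 2, 4, 6, 10, 16, 26].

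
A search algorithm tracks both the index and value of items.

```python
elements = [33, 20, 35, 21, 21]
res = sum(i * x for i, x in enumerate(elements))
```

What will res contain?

Step 1: Compute i * x for each (i, x) in enumerate([33, 20, 35, 21, 21]):
  i=0, x=33: 0*33 = 0
  i=1, x=20: 1*20 = 20
  i=2, x=35: 2*35 = 70
  i=3, x=21: 3*21 = 63
  i=4, x=21: 4*21 = 84
Step 2: sum = 0 + 20 + 70 + 63 + 84 = 237.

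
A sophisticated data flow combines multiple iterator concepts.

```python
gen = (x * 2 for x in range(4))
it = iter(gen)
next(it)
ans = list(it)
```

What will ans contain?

Step 1: Generator produces [0, 2, 4, 6].
Step 2: next(it) consumes first element (0).
Step 3: list(it) collects remaining: [2, 4, 6].
Therefore ans = [2, 4, 6].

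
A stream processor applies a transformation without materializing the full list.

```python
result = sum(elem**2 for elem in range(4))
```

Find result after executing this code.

Step 1: Compute elem**2 for each elem in range(4):
  elem=0: 0**2 = 0
  elem=1: 1**2 = 1
  elem=2: 2**2 = 4
  elem=3: 3**2 = 9
Step 2: sum = 0 + 1 + 4 + 9 = 14.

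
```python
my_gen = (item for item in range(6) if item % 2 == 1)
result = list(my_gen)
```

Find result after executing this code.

Step 1: Filter range(6) keeping only odd values:
  item=0: even, excluded
  item=1: odd, included
  item=2: even, excluded
  item=3: odd, included
  item=4: even, excluded
  item=5: odd, included
Therefore result = [1, 3, 5].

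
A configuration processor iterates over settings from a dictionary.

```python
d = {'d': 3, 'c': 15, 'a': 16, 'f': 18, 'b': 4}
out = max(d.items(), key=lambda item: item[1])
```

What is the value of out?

Step 1: Find item with maximum value:
  ('d', 3)
  ('c', 15)
  ('a', 16)
  ('f', 18)
  ('b', 4)
Step 2: Maximum value is 18 at key 'f'.
Therefore out = ('f', 18).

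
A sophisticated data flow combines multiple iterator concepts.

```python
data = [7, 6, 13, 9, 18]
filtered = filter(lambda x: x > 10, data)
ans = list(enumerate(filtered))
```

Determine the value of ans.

Step 1: Filter [7, 6, 13, 9, 18] for > 10: [13, 18].
Step 2: enumerate re-indexes from 0: [(0, 13), (1, 18)].
Therefore ans = [(0, 13), (1, 18)].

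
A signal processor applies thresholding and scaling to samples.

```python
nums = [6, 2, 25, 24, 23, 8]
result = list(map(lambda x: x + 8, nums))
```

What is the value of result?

Step 1: Apply lambda x: x + 8 to each element:
  6 -> 14
  2 -> 10
  25 -> 33
  24 -> 32
  23 -> 31
  8 -> 16
Therefore result = [14, 10, 33, 32, 31, 16].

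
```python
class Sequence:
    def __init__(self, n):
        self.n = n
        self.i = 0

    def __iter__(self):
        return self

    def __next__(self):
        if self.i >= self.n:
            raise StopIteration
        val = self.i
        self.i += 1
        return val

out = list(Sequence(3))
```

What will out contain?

Step 1: Sequence(3) creates an iterator counting 0 to 2.
Step 2: list() consumes all values: [0, 1, 2].
Therefore out = [0, 1, 2].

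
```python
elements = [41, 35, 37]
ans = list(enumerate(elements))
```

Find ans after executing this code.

Step 1: enumerate pairs each element with its index:
  (0, 41)
  (1, 35)
  (2, 37)
Therefore ans = [(0, 41), (1, 35), (2, 37)].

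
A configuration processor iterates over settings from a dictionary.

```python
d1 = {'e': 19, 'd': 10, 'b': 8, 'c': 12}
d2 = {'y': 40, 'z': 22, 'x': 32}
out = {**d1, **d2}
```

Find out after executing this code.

Step 1: Merge d1 and d2 (d2 values override on key conflicts).
Step 2: d1 has keys ['e', 'd', 'b', 'c'], d2 has keys ['y', 'z', 'x'].
Therefore out = {'e': 19, 'd': 10, 'b': 8, 'c': 12, 'y': 40, 'z': 22, 'x': 32}.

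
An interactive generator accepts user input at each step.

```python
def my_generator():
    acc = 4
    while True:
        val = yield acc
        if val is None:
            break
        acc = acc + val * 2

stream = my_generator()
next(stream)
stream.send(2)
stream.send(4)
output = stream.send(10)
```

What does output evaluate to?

Step 1: next() -> yield acc=4.
Step 2: send(2) -> val=2, acc = 4 + 2*2 = 8, yield 8.
Step 3: send(4) -> val=4, acc = 8 + 4*2 = 16, yield 16.
Step 4: send(10) -> val=10, acc = 16 + 10*2 = 36, yield 36.
Therefore output = 36.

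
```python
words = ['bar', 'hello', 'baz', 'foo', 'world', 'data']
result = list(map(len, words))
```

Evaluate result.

Step 1: Map len() to each word:
  'bar' -> 3
  'hello' -> 5
  'baz' -> 3
  'foo' -> 3
  'world' -> 5
  'data' -> 4
Therefore result = [3, 5, 3, 3, 5, 4].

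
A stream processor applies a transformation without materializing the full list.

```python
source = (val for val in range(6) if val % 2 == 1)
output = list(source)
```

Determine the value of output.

Step 1: Filter range(6) keeping only odd values:
  val=0: even, excluded
  val=1: odd, included
  val=2: even, excluded
  val=3: odd, included
  val=4: even, excluded
  val=5: odd, included
Therefore output = [1, 3, 5].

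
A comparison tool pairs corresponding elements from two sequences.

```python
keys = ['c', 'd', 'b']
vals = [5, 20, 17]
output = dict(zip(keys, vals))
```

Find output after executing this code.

Step 1: zip pairs keys with values:
  'c' -> 5
  'd' -> 20
  'b' -> 17
Therefore output = {'c': 5, 'd': 20, 'b': 17}.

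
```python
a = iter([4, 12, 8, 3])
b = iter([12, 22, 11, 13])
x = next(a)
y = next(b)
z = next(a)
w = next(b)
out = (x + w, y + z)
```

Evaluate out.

Step 1: a iterates [4, 12, 8, 3], b iterates [12, 22, 11, 13].
Step 2: x = next(a) = 4, y = next(b) = 12.
Step 3: z = next(a) = 12, w = next(b) = 22.
Step 4: out = (4 + 22, 12 + 12) = (26, 24).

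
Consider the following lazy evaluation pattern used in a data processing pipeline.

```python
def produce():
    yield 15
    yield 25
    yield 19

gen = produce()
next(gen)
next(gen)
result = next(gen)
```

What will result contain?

Step 1: produce() creates a generator.
Step 2: next(gen) yields 15 (consumed and discarded).
Step 3: next(gen) yields 25 (consumed and discarded).
Step 4: next(gen) yields 19, assigned to result.
Therefore result = 19.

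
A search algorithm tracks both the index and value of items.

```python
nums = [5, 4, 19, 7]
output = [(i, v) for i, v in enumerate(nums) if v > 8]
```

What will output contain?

Step 1: Filter enumerate([5, 4, 19, 7]) keeping v > 8:
  (0, 5): 5 <= 8, excluded
  (1, 4): 4 <= 8, excluded
  (2, 19): 19 > 8, included
  (3, 7): 7 <= 8, excluded
Therefore output = [(2, 19)].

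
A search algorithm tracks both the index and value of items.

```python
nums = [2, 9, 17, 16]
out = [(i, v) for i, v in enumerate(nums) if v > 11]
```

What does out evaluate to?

Step 1: Filter enumerate([2, 9, 17, 16]) keeping v > 11:
  (0, 2): 2 <= 11, excluded
  (1, 9): 9 <= 11, excluded
  (2, 17): 17 > 11, included
  (3, 16): 16 > 11, included
Therefore out = [(2, 17), (3, 16)].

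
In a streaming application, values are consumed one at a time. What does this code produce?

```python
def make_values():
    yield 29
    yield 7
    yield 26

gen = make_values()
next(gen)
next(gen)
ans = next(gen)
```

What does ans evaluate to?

Step 1: make_values() creates a generator.
Step 2: next(gen) yields 29 (consumed and discarded).
Step 3: next(gen) yields 7 (consumed and discarded).
Step 4: next(gen) yields 26, assigned to ans.
Therefore ans = 26.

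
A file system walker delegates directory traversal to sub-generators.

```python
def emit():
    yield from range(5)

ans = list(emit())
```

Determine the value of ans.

Step 1: yield from delegates to the iterable, yielding each element.
Step 2: Collected values: [0, 1, 2, 3, 4].
Therefore ans = [0, 1, 2, 3, 4].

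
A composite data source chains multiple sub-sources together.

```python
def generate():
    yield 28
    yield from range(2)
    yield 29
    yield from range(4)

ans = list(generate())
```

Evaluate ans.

Step 1: Trace yields in order:
  yield 28
  yield 0
  yield 1
  yield 29
  yield 0
  yield 1
  yield 2
  yield 3
Therefore ans = [28, 0, 1, 29, 0, 1, 2, 3].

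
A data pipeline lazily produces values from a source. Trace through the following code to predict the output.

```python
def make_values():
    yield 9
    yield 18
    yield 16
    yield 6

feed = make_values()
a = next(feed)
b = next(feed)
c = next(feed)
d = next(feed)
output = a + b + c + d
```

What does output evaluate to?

Step 1: Create generator and consume all values:
  a = next(feed) = 9
  b = next(feed) = 18
  c = next(feed) = 16
  d = next(feed) = 6
Step 2: output = 9 + 18 + 16 + 6 = 49.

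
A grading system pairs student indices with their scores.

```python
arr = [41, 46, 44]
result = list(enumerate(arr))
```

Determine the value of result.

Step 1: enumerate pairs each element with its index:
  (0, 41)
  (1, 46)
  (2, 44)
Therefore result = [(0, 41), (1, 46), (2, 44)].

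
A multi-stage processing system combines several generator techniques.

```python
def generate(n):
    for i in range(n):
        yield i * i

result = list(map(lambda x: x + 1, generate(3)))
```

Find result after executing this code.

Step 1: generate(3) yields squares: [0, 1, 4].
Step 2: map adds 1 to each: [1, 2, 5].
Therefore result = [1, 2, 5].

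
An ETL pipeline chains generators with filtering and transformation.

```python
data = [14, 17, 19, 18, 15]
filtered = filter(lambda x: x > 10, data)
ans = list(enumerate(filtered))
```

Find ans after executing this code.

Step 1: Filter [14, 17, 19, 18, 15] for > 10: [14, 17, 19, 18, 15].
Step 2: enumerate re-indexes from 0: [(0, 14), (1, 17), (2, 19), (3, 18), (4, 15)].
Therefore ans = [(0, 14), (1, 17), (2, 19), (3, 18), (4, 15)].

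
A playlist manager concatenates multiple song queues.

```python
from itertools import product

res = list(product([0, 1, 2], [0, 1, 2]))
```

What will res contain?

Step 1: product([0, 1, 2], [0, 1, 2]) gives all pairs:
  (0, 0)
  (0, 1)
  (0, 2)
  (1, 0)
  (1, 1)
  (1, 2)
  (2, 0)
  (2, 1)
  (2, 2)
Therefore res = [(0, 0), (0, 1), (0, 2), (1, 0), (1, 1), (1, 2), (2, 0), (2, 1), (2, 2)].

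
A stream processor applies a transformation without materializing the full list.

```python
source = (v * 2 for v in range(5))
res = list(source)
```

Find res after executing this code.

Step 1: For each v in range(5), compute v*2:
  v=0: 0*2 = 0
  v=1: 1*2 = 2
  v=2: 2*2 = 4
  v=3: 3*2 = 6
  v=4: 4*2 = 8
Therefore res = [0, 2, 4, 6, 8].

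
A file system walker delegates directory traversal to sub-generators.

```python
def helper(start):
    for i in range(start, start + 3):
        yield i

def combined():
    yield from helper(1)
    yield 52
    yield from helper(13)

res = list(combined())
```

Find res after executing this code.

Step 1: combined() delegates to helper(1):
  yield 1
  yield 2
  yield 3
Step 2: yield 52
Step 3: Delegates to helper(13):
  yield 13
  yield 14
  yield 15
Therefore res = [1, 2, 3, 52, 13, 14, 15].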